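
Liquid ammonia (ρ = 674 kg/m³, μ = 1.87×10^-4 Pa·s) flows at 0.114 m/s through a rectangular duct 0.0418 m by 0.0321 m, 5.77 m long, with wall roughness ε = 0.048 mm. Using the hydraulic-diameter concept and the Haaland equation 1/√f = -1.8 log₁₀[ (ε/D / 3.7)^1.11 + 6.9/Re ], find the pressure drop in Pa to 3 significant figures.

ΔP ≈ 20.8 Pa

Hydraulic diameter D_h = 4A/P = 4·(0.0418·0.0321)/(2·(0.0418+0.0321)) = 0.005367/0.1478 = 0.03631 m.
Re = ρVD_h/μ = 674·0.114·0.03631/0.000187 = 1.492e+04.
ε/D_h = 4.8e-05/0.03631 = 0.00132; Haaland gives 1/√f = -1.8 log₁₀[0.000149+0.000462] = 5.784, so f = 0.02989.
ΔP = f(L/D_h)(ρV²/2) = 0.02989·5.77/0.03631·4.38 = 20.8 Pa.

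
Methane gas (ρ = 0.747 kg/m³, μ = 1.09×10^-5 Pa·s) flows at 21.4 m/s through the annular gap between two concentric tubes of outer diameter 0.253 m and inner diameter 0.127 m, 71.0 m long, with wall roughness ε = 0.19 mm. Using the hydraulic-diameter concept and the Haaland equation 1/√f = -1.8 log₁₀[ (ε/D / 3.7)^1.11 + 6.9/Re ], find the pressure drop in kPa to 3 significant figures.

Hydraulic diameter D_h = 4A/P = D_o - D_i = 0.253 - 0.127 = 0.126 m.
Re = ρVD_h/μ = 0.747·21.4·0.126/1.09e-05 = 1.848e+05.
ε/D_h = 0.00019/0.126 = 0.00151; Haaland gives 1/√f = -1.8 log₁₀[0.000173+3.73e-05] = 6.62, so f = 0.02282.
ΔP = f(L/D_h)(ρV²/2) = 0.02282·71/0.126·171 = 2199 Pa.
ΔP = 2.20 kPa.

ΔP ≈ 2.20 kPa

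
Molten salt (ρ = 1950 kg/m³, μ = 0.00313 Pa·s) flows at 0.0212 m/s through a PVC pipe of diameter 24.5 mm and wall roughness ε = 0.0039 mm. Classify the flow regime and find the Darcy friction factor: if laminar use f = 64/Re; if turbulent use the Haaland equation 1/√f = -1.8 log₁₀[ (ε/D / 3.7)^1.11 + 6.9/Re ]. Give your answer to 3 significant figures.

f ≈ 0.198

Re = ρVD/μ = 1950·0.0212·0.0245/0.00313 = 323.6.
Re < 2300 → laminar, so f = 64/Re = 0.1978 (roughness is irrelevant in laminar flow).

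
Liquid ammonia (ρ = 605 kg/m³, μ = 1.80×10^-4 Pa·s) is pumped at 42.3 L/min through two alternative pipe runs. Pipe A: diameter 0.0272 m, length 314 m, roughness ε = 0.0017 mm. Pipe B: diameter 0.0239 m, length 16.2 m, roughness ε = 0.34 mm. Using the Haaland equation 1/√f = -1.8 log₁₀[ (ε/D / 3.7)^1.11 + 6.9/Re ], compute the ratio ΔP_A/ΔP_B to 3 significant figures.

Pipe A: V = Q/A = 0.000705/0.0005811 = 1.213 m/s; Re = 1.109e+05; ε/D = 6.25e-05; Haaland → f = 0.01773; ΔP_A = f(L/D)(ρV²/2) = 9.114e+04 Pa.
Pipe B: V = Q/A = 0.000705/0.0004486 = 1.571 m/s; Re = 1.262e+05; ε/D = 0.0142; Haaland → f = 0.04331; ΔP_B = f(L/D)(ρV²/2) = 2.193e+04 Pa.
ΔP_A/ΔP_B = 9.114e+04/2.193e+04 = 4.16.

ΔP_A/ΔP_B ≈ 4.16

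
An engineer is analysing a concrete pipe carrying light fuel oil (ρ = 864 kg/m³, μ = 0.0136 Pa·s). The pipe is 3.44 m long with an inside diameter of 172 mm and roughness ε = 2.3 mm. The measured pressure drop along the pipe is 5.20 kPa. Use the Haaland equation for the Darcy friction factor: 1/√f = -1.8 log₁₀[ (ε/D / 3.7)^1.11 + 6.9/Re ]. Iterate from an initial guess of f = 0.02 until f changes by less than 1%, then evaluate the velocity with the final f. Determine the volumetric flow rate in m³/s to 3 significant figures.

Rearranging Darcy-Weisbach: V = √(2·ΔP·D/(f·L·ρ)). With ε/D = 0.0023/0.172 = 0.0134, iterate starting from f = 0.02:
  f = 0.02 → V = √(2·5200·0.172/(0.02·3.44·864)) = 5.486 m/s; Re = ρVD/μ = 5.994e+04; f → 0.04279
  f = 0.04279 → V = 3.75 m/s; Re = 4.098e+04; f → 0.04315
Converged (Δf/f < 1%). With the final f = 0.04315: V = √(2·5200·0.172/(0.04315·3.44·864)) = 3.735 m/s.
Q = V·A = 3.735·(π/4·0.172²) = 0.08678 m³/s = 0.0868 m³/s.

Q ≈ 0.0868 m³/s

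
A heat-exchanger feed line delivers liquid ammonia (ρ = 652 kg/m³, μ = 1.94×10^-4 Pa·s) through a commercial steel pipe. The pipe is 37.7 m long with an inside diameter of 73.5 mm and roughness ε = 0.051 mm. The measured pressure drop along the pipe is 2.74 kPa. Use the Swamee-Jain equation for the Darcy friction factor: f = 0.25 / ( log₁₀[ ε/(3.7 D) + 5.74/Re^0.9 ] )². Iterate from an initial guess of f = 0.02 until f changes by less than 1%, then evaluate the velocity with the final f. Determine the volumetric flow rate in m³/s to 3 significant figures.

Rearranging Darcy-Weisbach: V = √(2·ΔP·D/(f·L·ρ)). With ε/D = 5.1e-05/0.0735 = 0.000694, iterate starting from f = 0.02:
  f = 0.02 → V = √(2·2740·0.0735/(0.02·37.7·652)) = 0.9052 m/s; Re = ρVD/μ = 2.236e+05; f → 0.01973
  f = 0.01973 → V = 0.9114 m/s; Re = 2.251e+05; f → 0.01972
Converged (Δf/f < 1%). With the final f = 0.01972: V = √(2·2740·0.0735/(0.01972·37.7·652)) = 0.9116 m/s.
Q = V·A = 0.9116·(π/4·0.0735²) = 0.003868 m³/s = 0.00387 m³/s.

Q ≈ 0.00387 m³/s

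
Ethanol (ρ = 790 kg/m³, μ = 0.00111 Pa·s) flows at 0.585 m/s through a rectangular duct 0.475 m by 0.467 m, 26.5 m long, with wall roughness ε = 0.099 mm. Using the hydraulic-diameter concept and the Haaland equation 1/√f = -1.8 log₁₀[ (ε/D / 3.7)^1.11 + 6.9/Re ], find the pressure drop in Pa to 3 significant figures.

Hydraulic diameter D_h = 4A/P = 4·(0.475·0.467)/(2·(0.475+0.467)) = 0.8873/1.884 = 0.471 m.
Re = ρVD_h/μ = 790·0.585·0.471/0.00111 = 1.961e+05.
ε/D_h = 9.9e-05/0.471 = 0.00021; Haaland gives 1/√f = -1.8 log₁₀[1.94e-05+3.52e-05] = 7.673, so f = 0.01698.
ΔP = f(L/D_h)(ρV²/2) = 0.01698·26.5/0.471·135.2 = 129.2 Pa.

ΔP ≈ 129 Pa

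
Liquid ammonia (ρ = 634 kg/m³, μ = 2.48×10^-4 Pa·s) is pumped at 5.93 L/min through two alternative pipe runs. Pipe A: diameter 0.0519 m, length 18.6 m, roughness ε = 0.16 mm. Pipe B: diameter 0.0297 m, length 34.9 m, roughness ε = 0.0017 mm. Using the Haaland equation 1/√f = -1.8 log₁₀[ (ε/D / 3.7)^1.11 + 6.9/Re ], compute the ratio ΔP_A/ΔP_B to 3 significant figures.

ΔP_A/ΔP_B ≈ 0.0418

Pipe A: V = Q/A = 9.883e-05/0.002116 = 0.04672 m/s; Re = 6198; ε/D = 0.00308; Haaland → f = 0.03867; ΔP_A = f(L/D)(ρV²/2) = 9.587 Pa.
Pipe B: V = Q/A = 9.883e-05/0.0006928 = 0.1427 m/s; Re = 1.083e+04; ε/D = 5.72e-05; Haaland → f = 0.03028; ΔP_B = f(L/D)(ρV²/2) = 229.5 Pa.
ΔP_A/ΔP_B = 9.587/229.5 = 0.0418.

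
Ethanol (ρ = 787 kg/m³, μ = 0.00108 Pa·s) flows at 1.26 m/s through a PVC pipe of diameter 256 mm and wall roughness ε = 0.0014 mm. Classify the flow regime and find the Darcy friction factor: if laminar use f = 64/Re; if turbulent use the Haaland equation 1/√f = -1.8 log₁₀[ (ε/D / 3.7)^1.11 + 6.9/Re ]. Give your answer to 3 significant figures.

Re = ρVD/μ = 787·1.26·0.256/0.00108 = 2.351e+05.
Re > 4000 → turbulent. ε/D = 1.4e-06/0.256 = 5.47e-06; Haaland: 1/√f = -1.8 log₁₀[3.38e-07 + 2.94e-05] = 8.149, so f = 0.01506.

f ≈ 0.0151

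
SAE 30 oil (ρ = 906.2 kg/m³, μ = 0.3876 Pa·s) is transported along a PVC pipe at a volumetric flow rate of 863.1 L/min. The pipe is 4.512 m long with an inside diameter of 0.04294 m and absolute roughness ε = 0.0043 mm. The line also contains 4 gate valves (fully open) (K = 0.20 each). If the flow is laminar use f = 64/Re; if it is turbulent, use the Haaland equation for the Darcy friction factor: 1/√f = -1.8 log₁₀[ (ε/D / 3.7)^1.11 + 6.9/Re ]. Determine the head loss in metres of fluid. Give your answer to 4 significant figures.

h_f ≈ 37.94 m

Q = 863.1 L/min = 863.1/60000 = 0.01439 m³/s.
Cross-sectional area A = πD²/4 = π(0.04294)²/4 = 0.001448 m²; mean velocity V = Q/A = 0.01439/0.001448 = 9.933 m/s.
Reynolds number Re = ρVD/μ = 906.2 · 9.933 · 0.04294 / 0.388 = 997.2.
Re < 2300 → laminar flow, so f = 64/Re = 64/997.2 = 0.06418 (the turbulent correlation is not needed).
Total minor-loss coefficient ΣK = 4·0.2 = 0.8.
ΔP = [f·L/D + ΣK]·(ρV²/2) = [0.06418·4.512/0.04294 + 0.8]·(906.2·9.933²/2) = [6.744 + 0.8]·4.471e+04 = 3.373e+05 Pa.
Head loss h_f = ΔP/(ρg) = 3.373e+05/(906.2·9.81) = 37.94 m.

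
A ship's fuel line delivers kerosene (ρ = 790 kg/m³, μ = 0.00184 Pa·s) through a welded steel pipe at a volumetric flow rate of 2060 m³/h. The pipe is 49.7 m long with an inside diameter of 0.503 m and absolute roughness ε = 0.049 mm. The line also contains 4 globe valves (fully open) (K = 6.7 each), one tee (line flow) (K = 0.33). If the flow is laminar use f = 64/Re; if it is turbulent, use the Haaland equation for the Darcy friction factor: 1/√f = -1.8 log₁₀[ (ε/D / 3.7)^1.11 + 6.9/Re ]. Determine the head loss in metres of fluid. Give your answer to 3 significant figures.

Q = 2060 m³/h = 2060/3600 = 0.5722 m³/s.
Cross-sectional area A = πD²/4 = π(0.503)²/4 = 0.1987 m²; mean velocity V = Q/A = 0.5722/0.1987 = 2.88 m/s.
Reynolds number Re = ρVD/μ = 790 · 2.88 · 0.503 / 0.00184 = 6.219e+05.
Re > 4000 → turbulent. Relative roughness ε/D = 4.9e-05/0.503 = 9.74e-05. Haaland: 1/√f = -1.8 log₁₀[(9.74e-05/3.7)^1.11 + 6.9/6.219e+05] = -1.8 log₁₀[8.25e-06 + 1.11e-05] = 8.484, so f = 0.01389.
Total minor-loss coefficient ΣK = 4·6.7 + 1·0.33 = 27.1.
ΔP = [f·L/D + ΣK]·(ρV²/2) = [0.01389·49.7/0.503 + 27.1]·(790·2.88²/2) = [1.373 + 27.1]·3275 = 9.336e+04 Pa.
Head loss h_f = ΔP/(ρg) = 9.336e+04/(790·9.81) = 12.0 m.

h_f ≈ 12.0 m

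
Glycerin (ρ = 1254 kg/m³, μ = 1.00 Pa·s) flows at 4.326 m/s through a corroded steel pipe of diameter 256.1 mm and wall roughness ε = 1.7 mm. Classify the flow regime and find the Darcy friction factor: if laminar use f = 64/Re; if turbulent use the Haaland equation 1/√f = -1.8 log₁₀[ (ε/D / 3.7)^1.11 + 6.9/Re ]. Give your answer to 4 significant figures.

Re = ρVD/μ = 1254·4.326·0.2561/1 = 1389.
Re < 2300 → laminar, so f = 64/Re = 0.04607 (roughness is irrelevant in laminar flow).

f ≈ 0.04607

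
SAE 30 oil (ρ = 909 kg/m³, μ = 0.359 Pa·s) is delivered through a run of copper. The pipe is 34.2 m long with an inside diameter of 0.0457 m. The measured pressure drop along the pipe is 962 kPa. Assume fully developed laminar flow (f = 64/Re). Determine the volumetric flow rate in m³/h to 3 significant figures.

Q ≈ 30.2 m³/h

For laminar flow, f = 64/Re with Re = ρVD/μ, so Darcy-Weisbach reduces to ΔP = 32μLV/D². Solving for V: V = ΔP·D²/(32μL) = 9.62e+05·(0.0457)²/(32·0.359·34.2) = 5.114 m/s.
Check: Re = ρVD/μ = 909·5.114·0.0457/0.359 = 591.7 < 2300, so the laminar assumption holds.
Q = V·A = 5.114·(π/4·0.0457²) = 0.008388 m³/s = 30.2 m³/h.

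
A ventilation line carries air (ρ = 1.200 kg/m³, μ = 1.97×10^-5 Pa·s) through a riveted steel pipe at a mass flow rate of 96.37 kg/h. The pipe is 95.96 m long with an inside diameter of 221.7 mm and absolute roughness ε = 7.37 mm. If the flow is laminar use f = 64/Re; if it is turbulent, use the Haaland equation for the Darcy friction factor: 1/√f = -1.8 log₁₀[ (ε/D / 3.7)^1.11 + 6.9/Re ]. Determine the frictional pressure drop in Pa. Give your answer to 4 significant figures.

ṁ = 96.37 kg/h = 96.37/3600 = 0.02677 kg/s.
A = πD²/4 = π(0.2217)²/4 = 0.0386 m²; mean velocity V = ṁ/(ρA) = 0.02677/(1.2 · 0.0386) = 0.5779 m/s.
Reynolds number Re = ρVD/μ = 1.2 · 0.5779 · 0.2217 / 1.97e-05 = 7804.
Re > 4000 → turbulent. Relative roughness ε/D = 0.00737/0.2217 = 0.0332. Haaland: 1/√f = -1.8 log₁₀[(0.0332/3.7)^1.11 + 6.9/7804] = -1.8 log₁₀[0.00535 + 0.000884] = 3.969, so f = 0.06347.
Darcy-Weisbach: ΔP = f(L/D)(ρV²/2) = 0.06347·(95.96/0.2217)·(1.2·0.5779²/2) = 0.06347·432.8·0.2004 = 5.504 Pa.

ΔP ≈ 5.504 Pa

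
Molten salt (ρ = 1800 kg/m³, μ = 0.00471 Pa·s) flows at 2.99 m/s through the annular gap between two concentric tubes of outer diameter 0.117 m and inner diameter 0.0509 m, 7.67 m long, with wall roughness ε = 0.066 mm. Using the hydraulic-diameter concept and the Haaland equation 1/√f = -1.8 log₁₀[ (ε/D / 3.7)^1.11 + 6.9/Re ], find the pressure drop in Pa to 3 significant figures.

ΔP ≈ 21100 Pa

Hydraulic diameter D_h = 4A/P = D_o - D_i = 0.117 - 0.0509 = 0.0661 m.
Re = ρVD_h/μ = 1800·2.99·0.0661/0.00471 = 7.553e+04.
ε/D_h = 6.6e-05/0.0661 = 0.000998; Haaland gives 1/√f = -1.8 log₁₀[0.000109+9.14e-05] = 6.656, so f = 0.02257.
ΔP = f(L/D_h)(ρV²/2) = 0.02257·7.67/0.0661·8046 = 2.108e+04 Pa.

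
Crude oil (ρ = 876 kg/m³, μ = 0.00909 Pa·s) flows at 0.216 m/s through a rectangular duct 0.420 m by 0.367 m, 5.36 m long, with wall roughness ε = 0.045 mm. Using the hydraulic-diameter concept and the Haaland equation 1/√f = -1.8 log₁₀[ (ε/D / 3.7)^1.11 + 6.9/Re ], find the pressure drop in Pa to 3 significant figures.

ΔP ≈ 9.17 Pa

Hydraulic diameter D_h = 4A/P = 4·(0.42·0.367)/(2·(0.42+0.367)) = 0.6166/1.574 = 0.3917 m.
Re = ρVD_h/μ = 876·0.216·0.3917/0.00909 = 8154.
ε/D_h = 4.5e-05/0.3917 = 0.000115; Haaland gives 1/√f = -1.8 log₁₀[9.91e-06+0.000846] = 5.521, so f = 0.0328.
ΔP = f(L/D_h)(ρV²/2) = 0.0328·5.36/0.3917·20.44 = 9.172 Pa.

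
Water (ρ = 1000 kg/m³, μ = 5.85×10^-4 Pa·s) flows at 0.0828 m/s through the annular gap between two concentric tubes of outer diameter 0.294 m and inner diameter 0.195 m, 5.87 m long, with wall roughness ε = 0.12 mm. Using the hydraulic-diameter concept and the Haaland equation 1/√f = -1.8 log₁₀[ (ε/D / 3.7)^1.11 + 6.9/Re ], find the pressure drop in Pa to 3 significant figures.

Hydraulic diameter D_h = 4A/P = D_o - D_i = 0.294 - 0.195 = 0.099 m.
Re = ρVD_h/μ = 1000·0.0828·0.099/0.000585 = 1.401e+04.
ε/D_h = 0.00012/0.099 = 0.00121; Haaland gives 1/√f = -1.8 log₁₀[0.000136+0.000492] = 5.764, so f = 0.0301.
ΔP = f(L/D_h)(ρV²/2) = 0.0301·5.87/0.099·3.428 = 6.118 Pa.

ΔP ≈ 6.12 Pa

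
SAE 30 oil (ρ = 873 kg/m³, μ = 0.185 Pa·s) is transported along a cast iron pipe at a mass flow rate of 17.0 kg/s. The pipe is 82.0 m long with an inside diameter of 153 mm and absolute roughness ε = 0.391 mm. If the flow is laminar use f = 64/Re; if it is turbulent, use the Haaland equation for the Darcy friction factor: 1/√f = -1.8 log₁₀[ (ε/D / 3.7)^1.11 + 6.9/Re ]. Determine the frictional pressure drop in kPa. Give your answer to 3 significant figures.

ΔP ≈ 22.0 kPa

A = πD²/4 = π(0.153)²/4 = 0.01839 m²; mean velocity V = ṁ/(ρA) = 17/(873 · 0.01839) = 1.059 m/s.
Reynolds number Re = ρVD/μ = 873 · 1.059 · 0.153 / 0.185 = 764.7.
Re < 2300 → laminar flow, so f = 64/Re = 64/764.7 = 0.08369 (the turbulent correlation is not needed).
Darcy-Weisbach: ΔP = f(L/D)(ρV²/2) = 0.08369·(82/0.153)·(873·1.059²/2) = 0.08369·535.9·489.7 = 2.196e+04 Pa.
ΔP = 2.196e+04 Pa = 22.0 kPa.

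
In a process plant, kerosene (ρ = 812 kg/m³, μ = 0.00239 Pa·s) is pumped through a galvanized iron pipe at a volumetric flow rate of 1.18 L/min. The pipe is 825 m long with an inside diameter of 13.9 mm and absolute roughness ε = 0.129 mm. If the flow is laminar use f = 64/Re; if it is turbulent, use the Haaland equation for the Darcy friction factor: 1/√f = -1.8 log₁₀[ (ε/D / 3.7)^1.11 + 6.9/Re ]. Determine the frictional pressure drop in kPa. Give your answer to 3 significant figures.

ΔP ≈ 42.3 kPa

Q = 1.18 L/min = 1.18/60000 = 1.967e-05 m³/s.
Cross-sectional area A = πD²/4 = π(0.0139)²/4 = 0.0001517 m²; mean velocity V = Q/A = 1.967e-05/0.0001517 = 0.1296 m/s.
Reynolds number Re = ρVD/μ = 812 · 0.1296 · 0.0139 / 0.00239 = 612.
Re < 2300 → laminar flow, so f = 64/Re = 64/612 = 0.1046 (the turbulent correlation is not needed).
Darcy-Weisbach: ΔP = f(L/D)(ρV²/2) = 0.1046·(825/0.0139)·(812·0.1296²/2) = 0.1046·5.935e+04·6.819 = 4.232e+04 Pa.
ΔP = 4.232e+04 Pa = 42.3 kPa.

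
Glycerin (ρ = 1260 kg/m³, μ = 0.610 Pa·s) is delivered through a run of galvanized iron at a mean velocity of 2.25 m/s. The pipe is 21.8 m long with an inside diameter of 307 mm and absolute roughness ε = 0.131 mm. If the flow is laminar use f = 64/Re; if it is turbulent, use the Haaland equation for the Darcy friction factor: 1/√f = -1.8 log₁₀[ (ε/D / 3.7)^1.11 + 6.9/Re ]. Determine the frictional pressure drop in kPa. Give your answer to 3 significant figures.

ΔP ≈ 10.2 kPa

Reynolds number Re = ρVD/μ = 1260 · 2.25 · 0.307 / 0.61 = 1427.
Re < 2300 → laminar flow, so f = 64/Re = 64/1427 = 0.04486 (the turbulent correlation is not needed).
Darcy-Weisbach: ΔP = f(L/D)(ρV²/2) = 0.04486·(21.8/0.307)·(1260·2.25²/2) = 0.04486·71.01·3189 = 1.016e+04 Pa.
ΔP = 1.016e+04 Pa = 10.2 kPa.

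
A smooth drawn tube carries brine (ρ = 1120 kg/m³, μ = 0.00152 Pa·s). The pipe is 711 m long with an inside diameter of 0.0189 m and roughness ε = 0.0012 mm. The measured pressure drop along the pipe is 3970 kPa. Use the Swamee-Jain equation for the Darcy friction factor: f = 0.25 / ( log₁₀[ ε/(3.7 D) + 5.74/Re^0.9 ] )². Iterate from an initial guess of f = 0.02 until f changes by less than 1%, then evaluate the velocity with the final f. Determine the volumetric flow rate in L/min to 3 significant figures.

Q ≈ 49.3 L/min

Rearranging Darcy-Weisbach: V = √(2·ΔP·D/(f·L·ρ)). With ε/D = 1.2e-06/0.0189 = 6.35e-05, iterate starting from f = 0.02:
  f = 0.02 → V = √(2·3.97e+06·0.0189/(0.02·711·1120)) = 3.07 m/s; Re = ρVD/μ = 4.275e+04; f → 0.02175
  f = 0.02175 → V = 2.943 m/s; Re = 4.099e+04; f → 0.02195
Converged (Δf/f < 1%). With the final f = 0.02195: V = √(2·3.97e+06·0.0189/(0.02195·711·1120)) = 2.93 m/s.
Q = V·A = 2.93·(π/4·0.0189²) = 0.000822 m³/s = 49.3 L/min.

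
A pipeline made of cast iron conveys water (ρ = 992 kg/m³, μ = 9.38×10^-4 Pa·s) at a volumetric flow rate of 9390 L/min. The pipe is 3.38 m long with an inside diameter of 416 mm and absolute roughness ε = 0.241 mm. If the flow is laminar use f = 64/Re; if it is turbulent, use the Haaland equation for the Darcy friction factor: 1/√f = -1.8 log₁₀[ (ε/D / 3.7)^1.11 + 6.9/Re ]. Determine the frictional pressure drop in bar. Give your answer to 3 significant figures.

Q = 9390 L/min = 9390/60000 = 0.1565 m³/s.
Cross-sectional area A = πD²/4 = π(0.416)²/4 = 0.1359 m²; mean velocity V = Q/A = 0.1565/0.1359 = 1.151 m/s.
Reynolds number Re = ρVD/μ = 992 · 1.151 · 0.416 / 0.000938 = 5.066e+05.
Re > 4000 → turbulent. Relative roughness ε/D = 0.000241/0.416 = 0.000579. Haaland: 1/√f = -1.8 log₁₀[(0.000579/3.7)^1.11 + 6.9/5.066e+05] = -1.8 log₁₀[5.97e-05 + 1.36e-05] = 7.442, so f = 0.01805.
Darcy-Weisbach: ΔP = f(L/D)(ρV²/2) = 0.01805·(3.38/0.416)·(992·1.151²/2) = 0.01805·8.125·657.6 = 96.46 Pa.
ΔP = 96.46 Pa = 9.65×10^-4 bar.

ΔP ≈ 9.65×10^-4 bar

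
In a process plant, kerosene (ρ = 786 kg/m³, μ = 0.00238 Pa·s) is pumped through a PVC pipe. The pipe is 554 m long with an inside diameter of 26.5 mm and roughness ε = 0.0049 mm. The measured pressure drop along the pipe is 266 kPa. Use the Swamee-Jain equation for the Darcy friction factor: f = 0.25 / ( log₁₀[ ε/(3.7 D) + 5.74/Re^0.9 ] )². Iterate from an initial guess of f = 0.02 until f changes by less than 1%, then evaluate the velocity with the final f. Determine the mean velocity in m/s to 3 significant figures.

Rearranging Darcy-Weisbach: V = √(2·ΔP·D/(f·L·ρ)). With ε/D = 4.9e-06/0.0265 = 0.000185, iterate starting from f = 0.02:
  f = 0.02 → V = √(2·2.66e+05·0.0265/(0.02·554·786)) = 1.272 m/s; Re = ρVD/μ = 1.113e+04; f → 0.03042
  f = 0.03042 → V = 1.032 m/s; Re = 9029; f → 0.03217
  f = 0.03217 → V = 1.003 m/s; Re = 8780; f → 0.03242
Converged (Δf/f < 1%). With the final f = 0.03242: V = √(2·2.66e+05·0.0265/(0.03242·554·786)) = 0.9994 m/s.

V ≈ 0.999 m/s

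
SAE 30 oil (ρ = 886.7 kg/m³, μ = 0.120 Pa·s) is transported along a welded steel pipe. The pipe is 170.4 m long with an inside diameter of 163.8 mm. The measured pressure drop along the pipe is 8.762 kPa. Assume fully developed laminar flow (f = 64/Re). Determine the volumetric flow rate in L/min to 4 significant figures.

For laminar flow, f = 64/Re with Re = ρVD/μ, so Darcy-Weisbach reduces to ΔP = 32μLV/D². Solving for V: V = ΔP·D²/(32μL) = 8762·(0.1638)²/(32·0.12·170.4) = 0.3593 m/s.
Check: Re = ρVD/μ = 886.7·0.3593·0.1638/0.12 = 434.9 < 2300, so the laminar assumption holds.
Q = V·A = 0.3593·(π/4·0.1638²) = 0.007571 m³/s = 454.3 L/min.

Q ≈ 454.3 L/min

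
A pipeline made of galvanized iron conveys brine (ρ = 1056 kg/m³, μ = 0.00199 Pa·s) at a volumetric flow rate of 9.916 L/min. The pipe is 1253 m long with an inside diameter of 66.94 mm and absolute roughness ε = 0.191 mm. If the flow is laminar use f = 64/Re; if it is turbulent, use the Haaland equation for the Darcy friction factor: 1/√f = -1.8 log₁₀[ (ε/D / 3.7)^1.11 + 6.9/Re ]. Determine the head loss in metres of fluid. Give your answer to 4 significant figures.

h_f ≈ 0.08072 m

Q = 9.916 L/min = 9.916/60000 = 0.0001653 m³/s.
Cross-sectional area A = πD²/4 = π(0.06694)²/4 = 0.003519 m²; mean velocity V = Q/A = 0.0001653/0.003519 = 0.04696 m/s.
Reynolds number Re = ρVD/μ = 1056 · 0.04696 · 0.06694 / 0.00199 = 1668.
Re < 2300 → laminar flow, so f = 64/Re = 64/1668 = 0.03837 (the turbulent correlation is not needed).
Darcy-Weisbach: ΔP = f(L/D)(ρV²/2) = 0.03837·(1253/0.06694)·(1056·0.04696²/2) = 0.03837·1.872e+04·1.164 = 836.2 Pa.
Head loss h_f = ΔP/(ρg) = 836.2/(1056·9.81) = 0.08072 m.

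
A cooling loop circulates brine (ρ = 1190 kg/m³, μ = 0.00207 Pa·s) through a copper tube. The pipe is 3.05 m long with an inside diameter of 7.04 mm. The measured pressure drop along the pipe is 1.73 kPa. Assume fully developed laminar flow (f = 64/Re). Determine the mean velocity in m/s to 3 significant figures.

For laminar flow, f = 64/Re with Re = ρVD/μ, so Darcy-Weisbach reduces to ΔP = 32μLV/D². Solving for V: V = ΔP·D²/(32μL) = 1730·(0.00704)²/(32·0.00207·3.05) = 0.4244 m/s.
Check: Re = ρVD/μ = 1190·0.4244·0.00704/0.00207 = 1718 < 2300, so the laminar assumption holds.

V ≈ 0.424 m/s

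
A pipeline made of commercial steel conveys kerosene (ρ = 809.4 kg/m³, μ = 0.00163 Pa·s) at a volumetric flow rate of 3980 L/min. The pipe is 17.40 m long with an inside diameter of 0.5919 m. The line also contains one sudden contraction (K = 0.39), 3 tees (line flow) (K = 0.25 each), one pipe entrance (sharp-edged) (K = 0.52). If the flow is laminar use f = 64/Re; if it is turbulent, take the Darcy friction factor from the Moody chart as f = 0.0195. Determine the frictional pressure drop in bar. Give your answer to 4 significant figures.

ΔP ≈ 5.252×10^-4 bar

Q = 3980 L/min = 3980/60000 = 0.06633 m³/s.
Cross-sectional area A = πD²/4 = π(0.5919)²/4 = 0.2752 m²; mean velocity V = Q/A = 0.06633/0.2752 = 0.2411 m/s.
Reynolds number Re = ρVD/μ = 809.4 · 0.2411 · 0.5919 / 0.00163 = 7.085e+04.
Re > 4000 → turbulent; use the Moody-chart value f = 0.0195.
Total minor-loss coefficient ΣK = 1·0.39 + 3·0.25 + 1·0.52 = 1.66.
ΔP = [f·L/D + ΣK]·(ρV²/2) = [0.0195·17.4/0.5919 + 1.66]·(809.4·0.2411²/2) = [0.5732 + 1.66]·23.52 = 52.52 Pa.
ΔP = 52.52 Pa = 5.252×10^-4 bar.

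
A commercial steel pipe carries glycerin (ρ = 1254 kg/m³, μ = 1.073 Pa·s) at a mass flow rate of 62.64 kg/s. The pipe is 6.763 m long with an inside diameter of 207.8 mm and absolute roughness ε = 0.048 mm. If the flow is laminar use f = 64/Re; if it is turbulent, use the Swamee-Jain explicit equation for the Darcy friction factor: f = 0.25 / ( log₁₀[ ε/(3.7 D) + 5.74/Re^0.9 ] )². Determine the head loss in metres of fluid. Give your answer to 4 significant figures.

h_f ≈ 0.6439 m

A = πD²/4 = π(0.2078)²/4 = 0.03391 m²; mean velocity V = ṁ/(ρA) = 62.64/(1254 · 0.03391) = 1.473 m/s.
Reynolds number Re = ρVD/μ = 1254 · 1.473 · 0.2078 / 1.07 = 357.7.
Re < 2300 → laminar flow, so f = 64/Re = 64/357.7 = 0.1789 (the turbulent correlation is not needed).
Darcy-Weisbach: ΔP = f(L/D)(ρV²/2) = 0.1789·(6.763/0.2078)·(1254·1.473²/2) = 0.1789·32.55·1360 = 7921 Pa.
Head loss h_f = ΔP/(ρg) = 7921/(1254·9.81) = 0.6439 m.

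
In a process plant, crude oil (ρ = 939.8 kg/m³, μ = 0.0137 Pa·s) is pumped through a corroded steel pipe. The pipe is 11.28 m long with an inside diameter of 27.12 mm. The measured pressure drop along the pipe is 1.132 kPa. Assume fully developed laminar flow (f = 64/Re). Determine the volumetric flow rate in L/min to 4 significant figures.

Q ≈ 5.835 L/min

For laminar flow, f = 64/Re with Re = ρVD/μ, so Darcy-Weisbach reduces to ΔP = 32μLV/D². Solving for V: V = ΔP·D²/(32μL) = 1132·(0.02712)²/(32·0.0137·11.28) = 0.1684 m/s.
Check: Re = ρVD/μ = 939.8·0.1684·0.02712/0.0137 = 313.2 < 2300, so the laminar assumption holds.
Q = V·A = 0.1684·(π/4·0.02712²) = 9.726e-05 m³/s = 5.835 L/min.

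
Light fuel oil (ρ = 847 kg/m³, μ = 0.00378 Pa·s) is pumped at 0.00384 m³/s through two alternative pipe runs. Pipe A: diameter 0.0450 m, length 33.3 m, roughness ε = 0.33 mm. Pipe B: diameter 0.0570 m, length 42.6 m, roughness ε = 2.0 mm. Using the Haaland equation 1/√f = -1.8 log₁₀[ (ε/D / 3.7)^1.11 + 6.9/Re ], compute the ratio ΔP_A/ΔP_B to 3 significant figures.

ΔP_A/ΔP_B ≈ 1.50

Pipe A: V = Q/A = 0.00384/0.00159 = 2.414 m/s; Re = 2.435e+04; ε/D = 0.00733; Haaland → f = 0.03691; ΔP_A = f(L/D)(ρV²/2) = 6.743e+04 Pa.
Pipe B: V = Q/A = 0.00384/0.002552 = 1.505 m/s; Re = 1.922e+04; ε/D = 0.0351; Haaland → f = 0.06268; ΔP_B = f(L/D)(ρV²/2) = 4.493e+04 Pa.
ΔP_A/ΔP_B = 6.743e+04/4.493e+04 = 1.50.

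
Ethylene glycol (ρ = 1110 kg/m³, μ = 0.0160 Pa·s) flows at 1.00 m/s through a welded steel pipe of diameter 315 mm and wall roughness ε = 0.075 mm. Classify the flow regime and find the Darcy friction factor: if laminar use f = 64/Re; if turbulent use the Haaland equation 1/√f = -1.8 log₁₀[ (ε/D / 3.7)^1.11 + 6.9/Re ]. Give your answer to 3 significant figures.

f ≈ 0.0256

Re = ρVD/μ = 1110·1·0.315/0.016 = 2.185e+04.
Re > 4000 → turbulent. ε/D = 7.5e-05/0.315 = 0.000238; Haaland: 1/√f = -1.8 log₁₀[2.23e-05 + 0.000316] = 6.248, so f = 0.02562.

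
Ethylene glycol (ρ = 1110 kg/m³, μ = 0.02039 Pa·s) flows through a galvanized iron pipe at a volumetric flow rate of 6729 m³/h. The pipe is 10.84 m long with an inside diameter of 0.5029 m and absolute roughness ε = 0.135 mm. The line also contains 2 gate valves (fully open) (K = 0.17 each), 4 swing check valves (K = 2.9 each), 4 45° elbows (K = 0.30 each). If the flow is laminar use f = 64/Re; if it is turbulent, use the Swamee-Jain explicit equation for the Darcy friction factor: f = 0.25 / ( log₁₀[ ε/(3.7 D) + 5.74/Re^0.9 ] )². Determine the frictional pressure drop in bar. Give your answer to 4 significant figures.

Q = 6729 m³/h = 6729/3600 = 1.869 m³/s.
Cross-sectional area A = πD²/4 = π(0.5029)²/4 = 0.1986 m²; mean velocity V = Q/A = 1.869/0.1986 = 9.41 m/s.
Reynolds number Re = ρVD/μ = 1110 · 9.41 · 0.5029 / 0.0204 = 2.576e+05.
Re > 4000 → turbulent. Relative roughness ε/D = 0.000135/0.5029 = 0.000268. Swamee-Jain: f = 0.25/(log₁₀[0.000268/3.7 + 5.74/2.576e+05^0.9])² = 0.25/(log₁₀[7.26e-05 + 7.75e-05])² = 0.25/(-3.824)² = 0.0171.
Total minor-loss coefficient ΣK = 2·0.17 + 4·2.9 + 4·0.3 = 13.1.
ΔP = [f·L/D + ΣK]·(ρV²/2) = [0.0171·10.84/0.5029 + 13.1]·(1110·9.41²/2) = [0.3685 + 13.1]·4.915e+04 = 6.639e+05 Pa.
ΔP = 6.639e+05 Pa = 6.639 bar.

ΔP ≈ 6.639 bar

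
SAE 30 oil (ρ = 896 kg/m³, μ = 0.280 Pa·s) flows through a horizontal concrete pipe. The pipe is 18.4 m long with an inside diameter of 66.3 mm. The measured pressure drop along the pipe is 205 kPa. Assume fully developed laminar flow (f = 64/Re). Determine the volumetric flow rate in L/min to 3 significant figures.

Q ≈ 1130 L/min

For laminar flow, f = 64/Re with Re = ρVD/μ, so Darcy-Weisbach reduces to ΔP = 32μLV/D². Solving for V: V = ΔP·D²/(32μL) = 2.05e+05·(0.0663)²/(32·0.28·18.4) = 5.466 m/s.
Check: Re = ρVD/μ = 896·5.466·0.0663/0.28 = 1160 < 2300, so the laminar assumption holds.
Q = V·A = 5.466·(π/4·0.0663²) = 0.01887 m³/s = 1130 L/min.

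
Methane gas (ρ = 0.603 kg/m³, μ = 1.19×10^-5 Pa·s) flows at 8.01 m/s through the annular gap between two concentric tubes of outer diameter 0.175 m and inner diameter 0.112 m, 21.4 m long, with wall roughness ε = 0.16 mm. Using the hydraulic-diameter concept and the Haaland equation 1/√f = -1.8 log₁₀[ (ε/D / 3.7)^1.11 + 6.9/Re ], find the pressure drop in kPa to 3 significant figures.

ΔP ≈ 0.193 kPa

Hydraulic diameter D_h = 4A/P = D_o - D_i = 0.175 - 0.112 = 0.063 m.
Re = ρVD_h/μ = 0.603·8.01·0.063/1.19e-05 = 2.557e+04.
ε/D_h = 0.00016/0.063 = 0.00254; Haaland gives 1/√f = -1.8 log₁₀[0.000308+0.00027] = 5.829, so f = 0.02943.
ΔP = f(L/D_h)(ρV²/2) = 0.02943·21.4/0.063·19.34 = 193.4 Pa.
ΔP = 0.193 kPa.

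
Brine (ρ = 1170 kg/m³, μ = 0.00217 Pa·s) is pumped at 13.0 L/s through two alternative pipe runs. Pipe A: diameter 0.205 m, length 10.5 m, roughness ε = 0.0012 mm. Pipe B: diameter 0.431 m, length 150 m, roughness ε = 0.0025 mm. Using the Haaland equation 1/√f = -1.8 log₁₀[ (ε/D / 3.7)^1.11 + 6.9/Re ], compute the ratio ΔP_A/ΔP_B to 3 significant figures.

Pipe A: V = Q/A = 0.013/0.03301 = 0.3939 m/s; Re = 4.353e+04; ε/D = 5.85e-06; Haaland → f = 0.02139; ΔP_A = f(L/D)(ρV²/2) = 99.4 Pa.
Pipe B: V = Q/A = 0.013/0.1459 = 0.0891 m/s; Re = 2.071e+04; ε/D = 5.8e-06; Haaland → f = 0.02553; ΔP_B = f(L/D)(ρV²/2) = 41.27 Pa.
ΔP_A/ΔP_B = 99.4/41.27 = 2.41.

ΔP_A/ΔP_B ≈ 2.41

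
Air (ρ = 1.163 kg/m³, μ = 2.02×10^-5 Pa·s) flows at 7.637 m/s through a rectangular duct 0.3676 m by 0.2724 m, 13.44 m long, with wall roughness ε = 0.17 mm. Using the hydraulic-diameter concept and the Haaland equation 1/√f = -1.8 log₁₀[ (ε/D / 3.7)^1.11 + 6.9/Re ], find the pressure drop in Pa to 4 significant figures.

Hydraulic diameter D_h = 4A/P = 4·(0.3676·0.2724)/(2·(0.3676+0.2724)) = 0.4005/1.28 = 0.3129 m.
Re = ρVD_h/μ = 1.163·7.637·0.3129/2.02e-05 = 1.376e+05.
ε/D_h = 0.00017/0.3129 = 0.000543; Haaland gives 1/√f = -1.8 log₁₀[5.56e-05+5.01e-05] = 7.156, so f = 0.01953.
ΔP = f(L/D_h)(ρV²/2) = 0.01953·13.44/0.3129·33.92 = 28.44 Pa.

ΔP ≈ 28.44 Pa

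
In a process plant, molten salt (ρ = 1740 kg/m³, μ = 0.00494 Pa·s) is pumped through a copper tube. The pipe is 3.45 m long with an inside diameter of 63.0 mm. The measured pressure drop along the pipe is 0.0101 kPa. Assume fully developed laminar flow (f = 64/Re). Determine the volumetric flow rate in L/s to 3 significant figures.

Q ≈ 0.229 L/s

For laminar flow, f = 64/Re with Re = ρVD/μ, so Darcy-Weisbach reduces to ΔP = 32μLV/D². Solving for V: V = ΔP·D²/(32μL) = 10.1·(0.063)²/(32·0.00494·3.45) = 0.0735 m/s.
Check: Re = ρVD/μ = 1740·0.0735·0.063/0.00494 = 1631 < 2300, so the laminar assumption holds.
Q = V·A = 0.0735·(π/4·0.063²) = 0.0002291 m³/s = 0.229 L/s.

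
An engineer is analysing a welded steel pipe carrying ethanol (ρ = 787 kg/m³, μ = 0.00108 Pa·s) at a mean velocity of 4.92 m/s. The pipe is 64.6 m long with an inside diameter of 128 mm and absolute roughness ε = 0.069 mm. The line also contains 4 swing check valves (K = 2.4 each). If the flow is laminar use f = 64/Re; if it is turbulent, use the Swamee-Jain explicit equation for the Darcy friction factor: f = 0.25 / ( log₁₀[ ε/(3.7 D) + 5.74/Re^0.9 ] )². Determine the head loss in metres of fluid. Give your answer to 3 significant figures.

h_f ≈ 23.1 m

Reynolds number Re = ρVD/μ = 787 · 4.92 · 0.128 / 0.00108 = 4.589e+05.
Re > 4000 → turbulent. Relative roughness ε/D = 6.9e-05/0.128 = 0.000539. Swamee-Jain: f = 0.25/(log₁₀[0.000539/3.7 + 5.74/4.589e+05^0.9])² = 0.25/(log₁₀[0.000146 + 4.61e-05])² = 0.25/(-3.717)² = 0.01809.
Total minor-loss coefficient ΣK = 4·2.4 = 9.6.
ΔP = [f·L/D + ΣK]·(ρV²/2) = [0.01809·64.6/0.128 + 9.6]·(787·4.92²/2) = [9.131 + 9.6]·9525 = 1.784e+05 Pa.
Head loss h_f = ΔP/(ρg) = 1.784e+05/(787·9.81) = 23.1 m.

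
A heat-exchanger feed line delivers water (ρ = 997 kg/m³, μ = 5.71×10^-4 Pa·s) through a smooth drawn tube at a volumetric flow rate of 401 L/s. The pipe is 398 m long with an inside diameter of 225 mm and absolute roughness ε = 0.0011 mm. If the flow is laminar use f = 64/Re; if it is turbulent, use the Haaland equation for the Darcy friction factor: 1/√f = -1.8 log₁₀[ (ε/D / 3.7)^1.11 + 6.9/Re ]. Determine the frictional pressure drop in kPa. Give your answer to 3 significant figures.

Q = 401 L/s = 401/1000 = 0.401 m³/s.
Cross-sectional area A = πD²/4 = π(0.225)²/4 = 0.03976 m²; mean velocity V = Q/A = 0.401/0.03976 = 10.09 m/s.
Reynolds number Re = ρVD/μ = 997 · 10.09 · 0.225 / 0.000571 = 3.962e+06.
Re > 4000 → turbulent. Relative roughness ε/D = 1.1e-06/0.225 = 4.89e-06. Haaland: 1/√f = -1.8 log₁₀[(4.89e-06/3.7)^1.11 + 6.9/3.962e+06] = -1.8 log₁₀[2.98e-07 + 1.74e-06] = 10.24, so f = 0.009531.
Darcy-Weisbach: ΔP = f(L/D)(ρV²/2) = 0.009531·(398/0.225)·(997·10.09²/2) = 0.009531·1769·5.07e+04 = 8.549e+05 Pa.
ΔP = 8.549e+05 Pa = 855 kPa.

ΔP ≈ 855 kPa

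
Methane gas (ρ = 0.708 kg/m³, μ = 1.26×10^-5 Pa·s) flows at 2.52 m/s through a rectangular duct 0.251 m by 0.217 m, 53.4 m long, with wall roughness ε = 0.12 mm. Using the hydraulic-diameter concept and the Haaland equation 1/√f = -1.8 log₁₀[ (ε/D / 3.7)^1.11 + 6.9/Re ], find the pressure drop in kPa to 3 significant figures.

ΔP ≈ 0.0124 kPa

Hydraulic diameter D_h = 4A/P = 4·(0.251·0.217)/(2·(0.251+0.217)) = 0.2179/0.936 = 0.2328 m.
Re = ρVD_h/μ = 0.708·2.52·0.2328/1.26e-05 = 3.296e+04.
ε/D_h = 0.00012/0.2328 = 0.000516; Haaland gives 1/√f = -1.8 log₁₀[5.25e-05+0.000209] = 6.448, so f = 0.02405.
ΔP = f(L/D_h)(ρV²/2) = 0.02405·53.4/0.2328·2.248 = 12.41 Pa.
ΔP = 0.0124 kPa.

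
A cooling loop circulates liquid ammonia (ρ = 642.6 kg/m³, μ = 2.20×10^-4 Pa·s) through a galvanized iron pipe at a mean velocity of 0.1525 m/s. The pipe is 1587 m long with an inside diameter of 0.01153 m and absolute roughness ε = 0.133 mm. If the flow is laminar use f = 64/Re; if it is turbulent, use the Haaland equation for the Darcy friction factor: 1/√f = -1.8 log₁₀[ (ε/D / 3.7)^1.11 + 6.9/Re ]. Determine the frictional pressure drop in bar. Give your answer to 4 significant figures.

Reynolds number Re = ρVD/μ = 642.6 · 0.1525 · 0.01153 / 0.00022 = 5136.
Re > 4000 → turbulent. Relative roughness ε/D = 0.000133/0.01153 = 0.0115. Haaland: 1/√f = -1.8 log₁₀[(0.0115/3.7)^1.11 + 6.9/5136] = -1.8 log₁₀[0.00165 + 0.00134] = 4.542, so f = 0.04847.
Darcy-Weisbach: ΔP = f(L/D)(ρV²/2) = 0.04847·(1587/0.01153)·(642.6·0.1525²/2) = 0.04847·1.376e+05·7.472 = 4.985e+04 Pa.
ΔP = 4.985e+04 Pa = 0.4985 bar.

ΔP ≈ 0.4985 bar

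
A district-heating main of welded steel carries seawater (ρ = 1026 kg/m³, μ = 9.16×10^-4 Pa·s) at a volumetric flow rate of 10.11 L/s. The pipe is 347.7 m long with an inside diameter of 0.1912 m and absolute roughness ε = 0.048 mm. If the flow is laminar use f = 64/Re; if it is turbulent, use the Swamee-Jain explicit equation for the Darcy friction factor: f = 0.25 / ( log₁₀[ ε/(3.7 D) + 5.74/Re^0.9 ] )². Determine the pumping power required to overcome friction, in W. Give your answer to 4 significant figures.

Q = 10.11 L/s = 10.11/1000 = 0.01011 m³/s.
Cross-sectional area A = πD²/4 = π(0.1912)²/4 = 0.02871 m²; mean velocity V = Q/A = 0.01011/0.02871 = 0.3521 m/s.
Reynolds number Re = ρVD/μ = 1026 · 0.3521 · 0.1912 / 0.000916 = 7.541e+04.
Re > 4000 → turbulent. Relative roughness ε/D = 4.8e-05/0.1912 = 0.000251. Swamee-Jain: f = 0.25/(log₁₀[0.000251/3.7 + 5.74/7.541e+04^0.9])² = 0.25/(log₁₀[6.79e-05 + 0.000234])² = 0.25/(-3.52)² = 0.02017.
Darcy-Weisbach: ΔP = f(L/D)(ρV²/2) = 0.02017·(347.7/0.1912)·(1026·0.3521²/2) = 0.02017·1819·63.6 = 2334 Pa.
Pumping power P = QΔP = 0.01011·2334 = 23.592 W = 23.59 W.

P ≈ 23.59 W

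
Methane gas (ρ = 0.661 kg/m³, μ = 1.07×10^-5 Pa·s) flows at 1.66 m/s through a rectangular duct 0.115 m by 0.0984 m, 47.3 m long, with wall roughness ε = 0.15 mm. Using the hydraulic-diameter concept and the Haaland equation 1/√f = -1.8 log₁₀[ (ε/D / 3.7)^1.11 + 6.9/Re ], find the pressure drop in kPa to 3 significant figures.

ΔP ≈ 0.0130 kPa

Hydraulic diameter D_h = 4A/P = 4·(0.115·0.0984)/(2·(0.115+0.0984)) = 0.04526/0.4268 = 0.1061 m.
Re = ρVD_h/μ = 0.661·1.66·0.1061/1.07e-05 = 1.088e+04.
ε/D_h = 0.00015/0.1061 = 0.00141; Haaland gives 1/√f = -1.8 log₁₀[0.000161+0.000634] = 5.579, so f = 0.03213.
ΔP = f(L/D_h)(ρV²/2) = 0.03213·47.3/0.1061·0.9107 = 13.05 Pa.
ΔP = 0.0130 kPa.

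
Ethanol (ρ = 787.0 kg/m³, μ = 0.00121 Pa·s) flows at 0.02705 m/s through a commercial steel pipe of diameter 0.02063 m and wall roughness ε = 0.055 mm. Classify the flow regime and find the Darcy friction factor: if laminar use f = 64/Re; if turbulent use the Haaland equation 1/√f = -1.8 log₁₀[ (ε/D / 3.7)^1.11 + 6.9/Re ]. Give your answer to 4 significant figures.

Re = ρVD/μ = 787·0.02705·0.02063/0.00121 = 363.
Re < 2300 → laminar, so f = 64/Re = 0.1763 (roughness is irrelevant in laminar flow).

f ≈ 0.1763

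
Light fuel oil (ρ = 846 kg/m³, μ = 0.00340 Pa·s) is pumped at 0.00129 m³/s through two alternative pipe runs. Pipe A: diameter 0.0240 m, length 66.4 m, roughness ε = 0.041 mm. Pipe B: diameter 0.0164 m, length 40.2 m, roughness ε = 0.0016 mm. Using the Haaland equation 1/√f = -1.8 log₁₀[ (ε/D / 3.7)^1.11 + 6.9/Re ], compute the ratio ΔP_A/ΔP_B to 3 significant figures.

Pipe A: V = Q/A = 0.00129/0.0004524 = 2.852 m/s; Re = 1.703e+04; ε/D = 0.00171; Haaland → f = 0.02978; ΔP_A = f(L/D)(ρV²/2) = 2.834e+05 Pa.
Pipe B: V = Q/A = 0.00129/0.0002112 = 6.107 m/s; Re = 2.492e+04; ε/D = 9.76e-05; Haaland → f = 0.02456; ΔP_B = f(L/D)(ρV²/2) = 9.497e+05 Pa.
ΔP_A/ΔP_B = 2.834e+05/9.497e+05 = 0.298.

ΔP_A/ΔP_B ≈ 0.298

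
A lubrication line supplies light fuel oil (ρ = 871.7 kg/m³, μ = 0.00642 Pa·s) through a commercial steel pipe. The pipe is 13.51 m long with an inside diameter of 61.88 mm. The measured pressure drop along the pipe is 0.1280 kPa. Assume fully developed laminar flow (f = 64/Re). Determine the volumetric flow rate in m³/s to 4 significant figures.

Q ≈ 5.311×10^-4 m³/s

For laminar flow, f = 64/Re with Re = ρVD/μ, so Darcy-Weisbach reduces to ΔP = 32μLV/D². Solving for V: V = ΔP·D²/(32μL) = 128·(0.06188)²/(32·0.00642·13.51) = 0.1766 m/s.
Check: Re = ρVD/μ = 871.7·0.1766·0.06188/0.00642 = 1484 < 2300, so the laminar assumption holds.
Q = V·A = 0.1766·(π/4·0.06188²) = 0.0005311 m³/s = 5.311×10^-4 m³/s.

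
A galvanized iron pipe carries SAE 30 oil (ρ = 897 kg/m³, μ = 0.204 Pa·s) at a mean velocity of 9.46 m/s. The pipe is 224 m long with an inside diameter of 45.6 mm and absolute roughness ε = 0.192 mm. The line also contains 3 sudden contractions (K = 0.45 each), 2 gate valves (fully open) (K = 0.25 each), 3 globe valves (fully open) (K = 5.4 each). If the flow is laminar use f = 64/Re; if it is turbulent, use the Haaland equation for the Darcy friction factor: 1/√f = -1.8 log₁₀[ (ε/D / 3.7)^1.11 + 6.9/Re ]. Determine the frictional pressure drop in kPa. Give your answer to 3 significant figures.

Reynolds number Re = ρVD/μ = 897 · 9.46 · 0.0456 / 0.204 = 1897.
Re < 2300 → laminar flow, so f = 64/Re = 64/1897 = 0.03374 (the turbulent correlation is not needed).
Total minor-loss coefficient ΣK = 3·0.45 + 2·0.25 + 3·5.4 = 18.1.
ΔP = [f·L/D + ΣK]·(ρV²/2) = [0.03374·224/0.0456 + 18.1]·(897·9.46²/2) = [165.7 + 18.1]·4.014e+04 = 7.377e+06 Pa.
ΔP = 7.377e+06 Pa = 7380 kPa.

ΔP ≈ 7380 kPa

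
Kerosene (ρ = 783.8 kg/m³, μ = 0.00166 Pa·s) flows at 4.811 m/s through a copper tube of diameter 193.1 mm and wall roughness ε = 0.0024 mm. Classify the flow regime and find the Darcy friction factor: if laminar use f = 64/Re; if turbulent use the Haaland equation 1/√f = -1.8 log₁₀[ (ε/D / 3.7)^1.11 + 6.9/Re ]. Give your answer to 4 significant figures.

f ≈ 0.01350

Re = ρVD/μ = 783.8·4.811·0.1931/0.00166 = 4.386e+05.
Re > 4000 → turbulent. ε/D = 2.4e-06/0.1931 = 1.24e-05; Haaland: 1/√f = -1.8 log₁₀[8.4e-07 + 1.57e-05] = 8.605, so f = 0.0135.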